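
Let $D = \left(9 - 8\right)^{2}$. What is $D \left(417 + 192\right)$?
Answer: $609$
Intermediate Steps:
$D = 1$ ($D = 1^{2} = 1$)
$D \left(417 + 192\right) = 1 \left(417 + 192\right) = 1 \cdot 609 = 609$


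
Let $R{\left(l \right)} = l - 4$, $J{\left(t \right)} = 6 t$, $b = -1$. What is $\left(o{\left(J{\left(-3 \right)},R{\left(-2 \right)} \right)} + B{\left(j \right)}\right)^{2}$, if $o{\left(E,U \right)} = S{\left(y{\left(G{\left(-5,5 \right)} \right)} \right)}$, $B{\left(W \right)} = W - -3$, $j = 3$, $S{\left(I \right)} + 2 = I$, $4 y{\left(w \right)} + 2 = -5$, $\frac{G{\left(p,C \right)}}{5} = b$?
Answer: $\frac{81}{16} \approx 5.0625$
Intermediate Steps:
$G{\left(p,C \right)} = -5$ ($G{\left(p,C \right)} = 5 \left(-1\right) = -5$)
$y{\left(w \right)} = - \frac{7}{4}$ ($y{\left(w \right)} = - \frac{1}{2} + \frac{1}{4} \left(-5\right) = - \frac{1}{2} - \frac{5}{4} = - \frac{7}{4}$)
$S{\left(I \right)} = -2 + I$
$R{\left(l \right)} = -4 + l$ ($R{\left(l \right)} = l - 4 = -4 + l$)
$B{\left(W \right)} = 3 + W$ ($B{\left(W \right)} = W + 3 = 3 + W$)
$o{\left(E,U \right)} = - \frac{15}{4}$ ($o{\left(E,U \right)} = -2 - \frac{7}{4} = - \frac{15}{4}$)
$\left(o{\left(J{\left(-3 \right)},R{\left(-2 \right)} \right)} + B{\left(j \right)}\right)^{2} = \left(- \frac{15}{4} + \left(3 + 3\right)\right)^{2} = \left(- \frac{15}{4} + 6\right)^{2} = \left(\frac{9}{4}\right)^{2} = \frac{81}{16}$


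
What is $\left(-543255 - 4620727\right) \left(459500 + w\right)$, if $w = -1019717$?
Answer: $2892950504094$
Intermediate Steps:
$\left(-543255 - 4620727\right) \left(459500 + w\right) = \left(-543255 - 4620727\right) \left(459500 - 1019717\right) = \left(-5163982\right) \left(-560217\right) = 2892950504094$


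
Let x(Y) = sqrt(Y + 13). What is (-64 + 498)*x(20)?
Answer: 434*sqrt(33) ≈ 2493.1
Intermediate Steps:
x(Y) = sqrt(13 + Y)
(-64 + 498)*x(20) = (-64 + 498)*sqrt(13 + 20) = 434*sqrt(33)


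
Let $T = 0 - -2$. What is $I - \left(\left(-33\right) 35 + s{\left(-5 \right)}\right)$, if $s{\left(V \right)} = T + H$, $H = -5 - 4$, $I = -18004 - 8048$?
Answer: $-24890$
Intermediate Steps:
$T = 2$ ($T = 0 + 2 = 2$)
$I = -26052$ ($I = -18004 - 8048 = -26052$)
$H = -9$
$s{\left(V \right)} = -7$ ($s{\left(V \right)} = 2 - 9 = -7$)
$I - \left(\left(-33\right) 35 + s{\left(-5 \right)}\right) = -26052 - \left(\left(-33\right) 35 - 7\right) = -26052 - \left(-1155 - 7\right) = -26052 - -1162 = -26052 + 1162 = -24890$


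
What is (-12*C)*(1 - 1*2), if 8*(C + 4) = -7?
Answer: -117/2 ≈ -58.500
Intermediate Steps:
C = -39/8 (C = -4 + (⅛)*(-7) = -4 - 7/8 = -39/8 ≈ -4.8750)
(-12*C)*(1 - 1*2) = (-12*(-39/8))*(1 - 1*2) = 117*(1 - 2)/2 = (117/2)*(-1) = -117/2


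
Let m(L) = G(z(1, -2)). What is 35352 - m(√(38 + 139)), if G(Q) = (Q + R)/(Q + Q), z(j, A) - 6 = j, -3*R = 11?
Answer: 742387/21 ≈ 35352.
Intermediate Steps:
R = -11/3 (R = -⅓*11 = -11/3 ≈ -3.6667)
z(j, A) = 6 + j
G(Q) = (-11/3 + Q)/(2*Q) (G(Q) = (Q - 11/3)/(Q + Q) = (-11/3 + Q)/((2*Q)) = (-11/3 + Q)*(1/(2*Q)) = (-11/3 + Q)/(2*Q))
m(L) = 5/21 (m(L) = (-11 + 3*(6 + 1))/(6*(6 + 1)) = (⅙)*(-11 + 3*7)/7 = (⅙)*(⅐)*(-11 + 21) = (⅙)*(⅐)*10 = 5/21)
35352 - m(√(38 + 139)) = 35352 - 1*5/21 = 35352 - 5/21 = 742387/21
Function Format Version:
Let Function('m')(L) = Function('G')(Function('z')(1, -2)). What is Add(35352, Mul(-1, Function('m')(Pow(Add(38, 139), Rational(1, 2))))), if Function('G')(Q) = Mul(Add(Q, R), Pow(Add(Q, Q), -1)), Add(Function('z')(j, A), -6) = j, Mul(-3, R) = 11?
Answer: Rational(742387, 21) ≈ 35352.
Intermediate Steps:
R = Rational(-11, 3) (R = Mul(Rational(-1, 3), 11) = Rational(-11, 3) ≈ -3.6667)
Function('z')(j, A) = Add(6, j)
Function('G')(Q) = Mul(Rational(1, 2), Pow(Q, -1), Add(Rational(-11, 3), Q)) (Function('G')(Q) = Mul(Add(Q, Rational(-11, 3)), Pow(Add(Q, Q), -1)) = Mul(Add(Rational(-11, 3), Q), Pow(Mul(2, Q), -1)) = Mul(Add(Rational(-11, 3), Q), Mul(Rational(1, 2), Pow(Q, -1))) = Mul(Rational(1, 2), Pow(Q, -1), Add(Rational(-11, 3), Q)))
Function('m')(L) = Rational(5, 21) (Function('m')(L) = Mul(Rational(1, 6), Pow(Add(6, 1), -1), Add(-11, Mul(3, Add(6, 1)))) = Mul(Rational(1, 6), Pow(7, -1), Add(-11, Mul(3, 7))) = Mul(Rational(1, 6), Rational(1, 7), Add(-11, 21)) = Mul(Rational(1, 6), Rational(1, 7), 10) = Rational(5, 21))
Add(35352, Mul(-1, Function('m')(Pow(Add(38, 139), Rational(1, 2))))) = Add(35352, Mul(-1, Rational(5, 21))) = Add(35352, Rational(-5, 21)) = Rational(742387, 21)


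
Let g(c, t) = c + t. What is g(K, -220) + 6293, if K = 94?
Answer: 6167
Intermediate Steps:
g(K, -220) + 6293 = (94 - 220) + 6293 = -126 + 6293 = 6167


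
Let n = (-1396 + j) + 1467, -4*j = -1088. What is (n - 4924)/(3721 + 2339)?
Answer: -1527/2020 ≈ -0.75594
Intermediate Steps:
j = 272 (j = -¼*(-1088) = 272)
n = 343 (n = (-1396 + 272) + 1467 = -1124 + 1467 = 343)
(n - 4924)/(3721 + 2339) = (343 - 4924)/(3721 + 2339) = -4581/6060 = -4581*1/6060 = -1527/2020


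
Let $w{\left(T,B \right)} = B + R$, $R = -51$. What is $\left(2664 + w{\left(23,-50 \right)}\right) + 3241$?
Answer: $5804$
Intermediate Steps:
$w{\left(T,B \right)} = -51 + B$ ($w{\left(T,B \right)} = B - 51 = -51 + B$)
$\left(2664 + w{\left(23,-50 \right)}\right) + 3241 = \left(2664 - 101\right) + 3241 = 2563 + 3241 = 5804$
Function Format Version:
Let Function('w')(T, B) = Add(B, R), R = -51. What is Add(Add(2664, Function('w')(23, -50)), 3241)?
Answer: 5804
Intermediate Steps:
Function('w')(T, B) = Add(-51, B) (Function('w')(T, B) = Add(B, -51) = Add(-51, B))
Add(Add(2664, Function('w')(23, -50)), 3241) = Add(Add(2664, Add(-51, -50)), 3241) = Add(Add(2664, -101), 3241) = Add(2563, 3241) = 5804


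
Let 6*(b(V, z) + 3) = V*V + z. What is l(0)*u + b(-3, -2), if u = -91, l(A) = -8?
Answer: 4357/6 ≈ 726.17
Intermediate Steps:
b(V, z) = -3 + z/6 + V²/6 (b(V, z) = -3 + (V*V + z)/6 = -3 + (V² + z)/6 = -3 + (z + V²)/6 = -3 + (z/6 + V²/6) = -3 + z/6 + V²/6)
l(0)*u + b(-3, -2) = -8*(-91) + (-3 + (⅙)*(-2) + (⅙)*(-3)²) = 728 + (-3 - ⅓ + (⅙)*9) = 728 + (-3 - ⅓ + 3/2) = 728 - 11/6 = 4357/6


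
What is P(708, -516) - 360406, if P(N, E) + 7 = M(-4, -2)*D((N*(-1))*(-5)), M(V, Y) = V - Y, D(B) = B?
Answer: -367493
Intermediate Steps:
P(N, E) = -7 - 10*N (P(N, E) = -7 + (-4 - 1*(-2))*((N*(-1))*(-5)) = -7 + (-4 + 2)*(-N*(-5)) = -7 - 10*N)
P(708, -516) - 360406 = (-7 - 10*708) - 360406 = (-7 - 7080) - 360406 = -7087 - 360406 = -367493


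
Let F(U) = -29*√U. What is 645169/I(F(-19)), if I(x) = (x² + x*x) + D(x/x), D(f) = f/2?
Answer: -1290338/63915 ≈ -20.188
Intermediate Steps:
D(f) = f/2 (D(f) = f*(½) = f/2)
I(x) = ½ + 2*x² (I(x) = (x² + x*x) + (x/x)/2 = (x² + x²) + (½)*1 = 2*x² + ½ = ½ + 2*x²)
645169/I(F(-19)) = 645169/(½ + 2*(-29*I*√19)²) = 645169/(½ + 2*(-15979)) = 645169/(½ - 31958) = 645169/(-63915/2) = 645169*(-2/63915) = -1290338/63915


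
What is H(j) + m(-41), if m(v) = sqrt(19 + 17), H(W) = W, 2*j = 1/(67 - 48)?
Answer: 229/38 ≈ 6.0263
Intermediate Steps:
j = 1/38 (j = 1/(2*(67 - 48)) = (1/2)/19 = (1/2)*(1/19) = 1/38 ≈ 0.026316)
m(v) = 6 (m(v) = sqrt(36) = 6)
H(j) + m(-41) = 1/38 + 6 = 229/38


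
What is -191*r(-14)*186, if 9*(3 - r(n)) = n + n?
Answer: -651310/3 ≈ -2.1710e+5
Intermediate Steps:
r(n) = 3 - 2*n/9 (r(n) = 3 - (n + n)/9 = 3 - 2*n/9)
-191*r(-14)*186 = -191*(3 - 2/9*(-14))*186 = -191*(3 + 28/9)*186 = -191*55/9*186 = -10505/9*186 = -651310/3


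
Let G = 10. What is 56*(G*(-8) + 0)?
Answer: -4480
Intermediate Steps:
56*(G*(-8) + 0) = 56*(10*(-8) + 0) = 56*(-80 + 0) = 56*(-80) = -4480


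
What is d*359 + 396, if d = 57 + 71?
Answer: 46348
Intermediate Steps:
d = 128
d*359 + 396 = 128*359 + 396 = 45952 + 396 = 46348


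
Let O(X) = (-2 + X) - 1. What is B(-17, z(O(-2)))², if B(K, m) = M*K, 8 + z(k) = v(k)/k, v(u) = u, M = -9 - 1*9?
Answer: 93636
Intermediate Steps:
M = -18 (M = -9 - 9 = -18)
O(X) = -3 + X
z(k) = -7 (z(k) = -8 + k/k = -8 + 1 = -7)
B(K, m) = -18*K
B(-17, z(O(-2)))² = (-18*(-17))² = 306² = 93636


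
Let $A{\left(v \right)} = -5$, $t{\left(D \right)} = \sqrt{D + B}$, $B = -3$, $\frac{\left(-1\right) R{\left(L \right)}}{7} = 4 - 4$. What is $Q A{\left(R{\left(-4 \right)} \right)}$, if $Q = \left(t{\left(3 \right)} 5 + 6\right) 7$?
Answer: $-210$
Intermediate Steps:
$R{\left(L \right)} = 0$ ($R{\left(L \right)} = - 7 \left(4 - 4\right) = \left(-7\right) 0 = 0$)
$t{\left(D \right)} = \sqrt{-3 + D}$ ($t{\left(D \right)} = \sqrt{D - 3} = \sqrt{-3 + D}$)
$Q = 42$ ($Q = \left(\sqrt{-3 + 3} \cdot 5 + 6\right) 7 = \left(\sqrt{0} \cdot 5 + 6\right) 7 = \left(0 \cdot 5 + 6\right) 7 = \left(0 + 6\right) 7 = 6 \cdot 7 = 42$)
$Q A{\left(R{\left(-4 \right)} \right)} = 42 \left(-5\right) = -210$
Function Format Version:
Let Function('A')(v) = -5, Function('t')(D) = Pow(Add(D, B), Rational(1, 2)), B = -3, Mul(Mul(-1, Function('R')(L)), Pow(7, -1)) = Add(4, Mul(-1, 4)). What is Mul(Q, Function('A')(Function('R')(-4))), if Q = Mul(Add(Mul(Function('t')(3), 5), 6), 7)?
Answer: -210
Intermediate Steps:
Function('R')(L) = 0 (Function('R')(L) = Mul(-7, Add(4, Mul(-1, 4))) = Mul(-7, Add(4, -4)) = Mul(-7, 0) = 0)
Function('t')(D) = Pow(Add(-3, D), Rational(1, 2)) (Function('t')(D) = Pow(Add(D, -3), Rational(1, 2)) = Pow(Add(-3, D), Rational(1, 2)))
Q = 42 (Q = Mul(Add(Mul(Pow(Add(-3, 3), Rational(1, 2)), 5), 6), 7) = Mul(Add(Mul(Pow(0, Rational(1, 2)), 5), 6), 7) = Mul(Add(Mul(0, 5), 6), 7) = Mul(Add(0, 6), 7) = Mul(6, 7) = 42)
Mul(Q, Function('A')(Function('R')(-4))) = Mul(42, -5) = -210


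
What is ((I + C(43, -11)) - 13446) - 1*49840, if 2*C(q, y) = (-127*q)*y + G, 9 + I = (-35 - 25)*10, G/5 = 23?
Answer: -33802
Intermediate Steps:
G = 115 (G = 5*23 = 115)
I = -609 (I = -9 + (-35 - 25)*10 = -9 - 60*10 = -9 - 600 = -609)
C(q, y) = 115/2 - 127*q*y/2 (C(q, y) = ((-127*q)*y + 115)/2 = (-127*q*y + 115)/2 = (115 - 127*q*y)/2 = 115/2 - 127*q*y/2)
((I + C(43, -11)) - 13446) - 1*49840 = ((-609 + (115/2 - 127/2*43*(-11))) - 13446) - 1*49840 = ((-609 + (115/2 + 60071/2)) - 13446) - 49840 = ((-609 + 30093) - 13446) - 49840 = (29484 - 13446) - 49840 = 16038 - 49840 = -33802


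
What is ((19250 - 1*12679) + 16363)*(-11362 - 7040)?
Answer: -422031468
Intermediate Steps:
((19250 - 1*12679) + 16363)*(-11362 - 7040) = ((19250 - 12679) + 16363)*(-18402) = (6571 + 16363)*(-18402) = 22934*(-18402) = -422031468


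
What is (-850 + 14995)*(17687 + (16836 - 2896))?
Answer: 447363915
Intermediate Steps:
(-850 + 14995)*(17687 + (16836 - 2896)) = 14145*(17687 + 13940) = 14145*31627 = 447363915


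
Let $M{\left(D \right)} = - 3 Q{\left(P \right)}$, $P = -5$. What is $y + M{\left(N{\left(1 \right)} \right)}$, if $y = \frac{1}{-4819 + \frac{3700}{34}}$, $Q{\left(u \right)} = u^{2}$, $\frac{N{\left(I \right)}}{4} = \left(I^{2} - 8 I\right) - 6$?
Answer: $- \frac{6005492}{80073} \approx -75.0$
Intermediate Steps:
$N{\left(I \right)} = -24 - 32 I + 4 I^{2}$ ($N{\left(I \right)} = 4 \left(\left(I^{2} - 8 I\right) - 6\right) = 4 \left(-6 + I^{2} - 8 I\right) = -24 - 32 I + 4 I^{2}$)
$y = - \frac{17}{80073}$ ($y = \frac{1}{-4819 + 3700 \cdot \frac{1}{34}} = \frac{1}{-4819 + \frac{1850}{17}} = \frac{1}{- \frac{80073}{17}} = - \frac{17}{80073} \approx -0.00021231$)
$M{\left(D \right)} = -75$ ($M{\left(D \right)} = - 3 \left(-5\right)^{2} = \left(-3\right) 25 = -75$)
$y + M{\left(N{\left(1 \right)} \right)} = - \frac{17}{80073} - 75 = - \frac{6005492}{80073}$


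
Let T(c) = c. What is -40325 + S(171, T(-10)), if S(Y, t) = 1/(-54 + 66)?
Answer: -483899/12 ≈ -40325.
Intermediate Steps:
S(Y, t) = 1/12
-40325 + S(171, T(-10)) = -40325 + 1/12 = -483899/12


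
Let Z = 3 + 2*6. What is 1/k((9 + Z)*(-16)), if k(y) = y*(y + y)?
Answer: 1/294912 ≈ 3.3908e-6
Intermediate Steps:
Z = 15 (Z = 3 + 12 = 15)
k(y) = 2*y² (k(y) = y*(2*y) = 2*y²)
1/k((9 + Z)*(-16)) = 1/(2*((9 + 15)*(-16))²) = 1/(2*(24*(-16))²) = 1/(2*(-384)²) = 1/(2*147456) = 1/294912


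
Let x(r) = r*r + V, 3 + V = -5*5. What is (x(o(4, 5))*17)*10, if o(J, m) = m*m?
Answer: 101490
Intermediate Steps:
V = -28 (V = -3 - 5*5 = -3 - 25 = -28)
o(J, m) = m**2
x(r) = -28 + r**2 (x(r) = r*r - 28 = r**2 - 28 = -28 + r**2)
(x(o(4, 5))*17)*10 = ((-28 + (5**2)**2)*17)*10 = ((-28 + 25**2)*17)*10 = ((-28 + 625)*17)*10 = (597*17)*10 = 10149*10 = 101490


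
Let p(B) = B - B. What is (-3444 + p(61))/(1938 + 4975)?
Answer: -3444/6913 ≈ -0.49819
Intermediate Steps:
p(B) = 0
(-3444 + p(61))/(1938 + 4975) = (-3444 + 0)/(1938 + 4975) = -3444/6913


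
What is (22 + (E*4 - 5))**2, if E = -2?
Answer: 81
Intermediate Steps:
(22 + (E*4 - 5))**2 = (22 + (-2*4 - 5))**2 = (22 + (-8 - 5))**2 = (22 - 13)**2 = 9**2 = 81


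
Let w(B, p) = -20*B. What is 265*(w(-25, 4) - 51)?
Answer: 118985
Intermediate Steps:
265*(w(-25, 4) - 51) = 265*(-20*(-25) - 51) = 265*(500 - 51) = 265*449 = 118985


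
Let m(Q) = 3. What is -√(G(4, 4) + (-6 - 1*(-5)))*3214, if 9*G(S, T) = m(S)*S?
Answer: -3214*√3/3 ≈ -1855.6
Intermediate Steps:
G(S, T) = S/3 (G(S, T) = (3*S)/9 = S/3)
-√(G(4, 4) + (-6 - 1*(-5)))*3214 = -√((⅓)*4 + (-6 - 1*(-5)))*3214 = -√(4/3 + (-6 + 5))*3214 = -√(4/3 - 1)*3214 = -√(⅓)*3214 = -√3/3*3214 = -3214*√3/3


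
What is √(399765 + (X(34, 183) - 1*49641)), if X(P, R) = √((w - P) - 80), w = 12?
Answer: √(350124 + I*√102) ≈ 591.71 + 0.009*I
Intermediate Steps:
X(P, R) = √(-68 - P) (X(P, R) = √((12 - P) - 80) = √(-68 - P))
√(399765 + (X(34, 183) - 1*49641)) = √(399765 + (√(-68 - 1*34) - 1*49641)) = √(399765 + (√(-68 - 34) - 49641)) = √(399765 + (√(-102) - 49641)) = √(399765 + (I*√102 - 49641)) = √(399765 + (-49641 + I*√102)) = √(350124 + I*√102)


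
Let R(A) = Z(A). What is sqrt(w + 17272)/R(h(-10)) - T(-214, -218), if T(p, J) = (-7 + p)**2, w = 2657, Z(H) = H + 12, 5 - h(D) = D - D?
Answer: -48841 + sqrt(19929)/17 ≈ -48833.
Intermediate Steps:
h(D) = 5 (h(D) = 5 - (D - D) = 5 - 1*0 = 5 + 0 = 5)
Z(H) = 12 + H
R(A) = 12 + A
sqrt(w + 17272)/R(h(-10)) - T(-214, -218) = sqrt(2657 + 17272)/(12 + 5) - (-7 - 214)**2 = sqrt(19929)/17 - 1*(-221)**2 = sqrt(19929)*(1/17) - 1*48841 = sqrt(19929)/17 - 48841 = -48841 + sqrt(19929)/17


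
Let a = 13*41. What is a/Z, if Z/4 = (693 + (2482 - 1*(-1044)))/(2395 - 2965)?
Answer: -151905/8438 ≈ -18.003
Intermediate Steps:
Z = -8438/285 (Z = 4*((693 + (2482 - 1*(-1044)))/(2395 - 2965)) = 4*((693 + (2482 + 1044))/(-570)) = 4*((693 + 3526)*(-1/570)) = 4*(4219*(-1/570)) = 4*(-4219/570) = -8438/285 ≈ -29.607)
a = 533
a/Z = 533/(-8438/285) = 533*(-285/8438) = -151905/8438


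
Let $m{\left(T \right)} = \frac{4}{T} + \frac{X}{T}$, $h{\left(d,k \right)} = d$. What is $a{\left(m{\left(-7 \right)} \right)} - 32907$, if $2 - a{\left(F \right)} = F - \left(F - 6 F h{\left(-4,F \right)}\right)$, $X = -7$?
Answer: $- \frac{230263}{7} \approx -32895.0$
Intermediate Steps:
$m{\left(T \right)} = - \frac{3}{T}$ ($m{\left(T \right)} = \frac{4}{T} - \frac{7}{T} = - \frac{3}{T}$)
$a{\left(F \right)} = 2 + 24 F$ ($a{\left(F \right)} = 2 - \left(F - \left(F - 6 F \left(-4\right)\right)\right) = 2 - \left(F - 25 F\right) = 2 - - 24 F = 2 + 24 F$)
$a{\left(m{\left(-7 \right)} \right)} - 32907 = \left(2 + 24 \left(- \frac{3}{-7}\right)\right) - 32907 = \left(2 + 24 \left(\left(-3\right) \left(- \frac{1}{7}\right)\right)\right) - 32907 = \left(2 + 24 \cdot \frac{3}{7}\right) - 32907 = \left(2 + \frac{72}{7}\right) - 32907 = \frac{86}{7} - 32907 = - \frac{230263}{7}$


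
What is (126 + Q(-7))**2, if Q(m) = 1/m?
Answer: 776161/49 ≈ 15840.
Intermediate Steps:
(126 + Q(-7))**2 = (126 + 1/(-7))**2 = (126 - 1/7)**2 = (881/7)**2 = 776161/49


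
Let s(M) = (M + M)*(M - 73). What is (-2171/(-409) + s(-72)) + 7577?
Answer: 11641084/409 ≈ 28462.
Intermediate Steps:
s(M) = 2*M*(-73 + M) (s(M) = (2*M)*(-73 + M) = 2*M*(-73 + M))
(-2171/(-409) + s(-72)) + 7577 = (-2171/(-409) + 2*(-72)*(-73 - 72)) + 7577 = (-2171*(-1/409) + 2*(-72)*(-145)) + 7577 = (2171/409 + 20880) + 7577 = 8542091/409 + 7577 = 11641084/409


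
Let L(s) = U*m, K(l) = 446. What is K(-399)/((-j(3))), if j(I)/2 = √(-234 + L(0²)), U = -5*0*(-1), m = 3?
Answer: 223*I*√26/78 ≈ 14.578*I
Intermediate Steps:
U = 0 (U = 0*(-1) = 0)
L(s) = 0 (L(s) = 0*3 = 0)
j(I) = 6*I*√26 (j(I) = 2*√(-234 + 0) = 2*√(-234) = 2*(3*I*√26) = 6*I*√26)
K(-399)/((-j(3))) = 446/((-6*I*√26)) = 446*(I*√26/156) = 223*I*√26/78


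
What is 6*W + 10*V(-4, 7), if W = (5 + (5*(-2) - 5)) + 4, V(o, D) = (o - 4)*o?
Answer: 284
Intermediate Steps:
V(o, D) = o*(-4 + o) (V(o, D) = (-4 + o)*o = o*(-4 + o))
W = -6 (W = (5 + (-10 - 5)) + 4 = (5 - 15) + 4 = -10 + 4 = -6)
6*W + 10*V(-4, 7) = 6*(-6) + 10*(-4*(-4 - 4)) = -36 + 10*(-4*(-8)) = -36 + 10*32 = -36 + 320 = 284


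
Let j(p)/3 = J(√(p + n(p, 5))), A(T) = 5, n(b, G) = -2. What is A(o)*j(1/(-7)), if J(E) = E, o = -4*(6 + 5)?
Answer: 15*I*√105/7 ≈ 21.958*I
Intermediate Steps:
o = -44 (o = -4*11 = -44)
j(p) = 3*√(-2 + p) (j(p) = 3*√(p - 2) = 3*√(-2 + p))
A(o)*j(1/(-7)) = 5*(3*√(-2 + 1/(-7))) = 5*(3*√(-2 - ⅐)) = 5*(3*√(-15/7)) = 5*(3*(I*√105/7)) = 5*(3*I*√105/7) = 15*I*√105/7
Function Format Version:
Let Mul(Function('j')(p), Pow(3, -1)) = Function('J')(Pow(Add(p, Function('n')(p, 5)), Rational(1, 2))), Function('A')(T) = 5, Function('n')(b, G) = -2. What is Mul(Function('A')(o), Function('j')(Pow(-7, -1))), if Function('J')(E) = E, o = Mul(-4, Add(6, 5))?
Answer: Mul(Rational(15, 7), I, Pow(105, Rational(1, 2))) ≈ Mul(21.958, I)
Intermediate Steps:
o = -44 (o = Mul(-4, 11) = -44)
Function('j')(p) = Mul(3, Pow(Add(-2, p), Rational(1, 2))) (Function('j')(p) = Mul(3, Pow(Add(p, -2), Rational(1, 2))) = Mul(3, Pow(Add(-2, p), Rational(1, 2))))
Mul(Function('A')(o), Function('j')(Pow(-7, -1))) = Mul(5, Mul(3, Pow(Add(-2, Pow(-7, -1)), Rational(1, 2)))) = Mul(5, Mul(3, Pow(Add(-2, Rational(-1, 7)), Rational(1, 2)))) = Mul(5, Mul(3, Pow(Rational(-15, 7), Rational(1, 2)))) = Mul(5, Mul(3, Mul(Rational(1, 7), I, Pow(105, Rational(1, 2))))) = Mul(5, Mul(Rational(3, 7), I, Pow(105, Rational(1, 2)))) = Mul(Rational(15, 7), I, Pow(105, Rational(1, 2)))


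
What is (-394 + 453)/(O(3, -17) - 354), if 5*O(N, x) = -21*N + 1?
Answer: -295/1832 ≈ -0.16103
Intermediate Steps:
O(N, x) = ⅕ - 21*N/5 (O(N, x) = (-21*N + 1)/5 = (1 - 21*N)/5 = ⅕ - 21*N/5)
(-394 + 453)/(O(3, -17) - 354) = (-394 + 453)/((⅕ - 21/5*3) - 354) = 59/((⅕ - 63/5) - 354) = 59/(-62/5 - 354) = 59/(-1832/5) = 59*(-5/1832) = -295/1832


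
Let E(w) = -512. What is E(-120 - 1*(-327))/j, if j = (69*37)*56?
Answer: -64/17871 ≈ -0.0035812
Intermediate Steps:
j = 142968 (j = 2553*56 = 142968)
E(-120 - 1*(-327))/j = -512/142968 = -512*1/142968 = -64/17871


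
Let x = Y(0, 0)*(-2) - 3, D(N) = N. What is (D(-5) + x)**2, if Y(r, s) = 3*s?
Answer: 64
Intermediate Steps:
x = -3 (x = (3*0)*(-2) - 3 = 0*(-2) - 3 = 0 - 3 = -3)
(D(-5) + x)**2 = (-5 - 3)**2 = (-8)**2 = 64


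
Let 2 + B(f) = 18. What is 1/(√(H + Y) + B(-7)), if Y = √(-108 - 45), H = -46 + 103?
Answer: 1/(16 + √3*√(19 + I*√17)) ≈ 0.042334 - 0.0014614*I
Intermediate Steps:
H = 57
B(f) = 16 (B(f) = -2 + 18 = 16)
Y = 3*I*√17 (Y = √(-153) = 3*I*√17 ≈ 12.369*I)
1/(√(H + Y) + B(-7)) = 1/(√(57 + 3*I*√17) + 16) = 1/(16 + √(57 + 3*I*√17))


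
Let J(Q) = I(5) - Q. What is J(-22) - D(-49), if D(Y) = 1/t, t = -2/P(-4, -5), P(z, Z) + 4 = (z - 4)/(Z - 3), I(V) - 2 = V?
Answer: 55/2 ≈ 27.500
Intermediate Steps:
I(V) = 2 + V
P(z, Z) = -4 + (-4 + z)/(-3 + Z) (P(z, Z) = -4 + (z - 4)/(Z - 3) = -4 + (-4 + z)/(-3 + Z))
t = 2/3 (t = -2*(-3 - 5)/(8 - 4 - 4*(-5)) = -2*(-8/(8 - 4 + 20)) = -2/((-1/8*24)) = -2/(-3) = -2*(-1/3) = 2/3 ≈ 0.66667)
D(Y) = 3/2 (D(Y) = 1/(2/3) = 3/2)
J(Q) = 7 - Q (J(Q) = (2 + 5) - Q = 7 - Q)
J(-22) - D(-49) = (7 - 1*(-22)) - 1*3/2 = (7 + 22) - 3/2 = 29 - 3/2 = 55/2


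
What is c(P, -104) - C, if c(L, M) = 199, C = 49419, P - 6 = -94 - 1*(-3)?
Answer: -49220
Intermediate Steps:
P = -85 (P = 6 + (-94 - 1*(-3)) = 6 + (-94 + 3) = 6 - 91 = -85)
c(P, -104) - C = 199 - 1*49419 = 199 - 49419 = -49220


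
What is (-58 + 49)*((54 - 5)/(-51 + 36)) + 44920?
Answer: 224747/5 ≈ 44949.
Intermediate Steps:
(-58 + 49)*((54 - 5)/(-51 + 36)) + 44920 = -441/(-15) + 44920 = -441*(-1)/15 + 44920 = -9*(-49/15) + 44920 = 147/5 + 44920 = 224747/5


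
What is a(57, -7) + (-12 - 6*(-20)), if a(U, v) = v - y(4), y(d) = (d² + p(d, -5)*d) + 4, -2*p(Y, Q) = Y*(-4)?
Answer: 49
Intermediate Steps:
p(Y, Q) = 2*Y (p(Y, Q) = -Y*(-4)/2 = -(-2)*Y = 2*Y)
y(d) = 4 + 3*d² (y(d) = (d² + (2*d)*d) + 4 = (d² + 2*d²) + 4 = 3*d² + 4 = 4 + 3*d²)
a(U, v) = -52 + v (a(U, v) = v - (4 + 3*4²) = v - (4 + 3*16) = v - (4 + 48) = v - 1*52 = v - 52 = -52 + v)
a(57, -7) + (-12 - 6*(-20)) = (-52 - 7) + (-12 - 6*(-20)) = -59 + (-12 + 120) = -59 + 108 = 49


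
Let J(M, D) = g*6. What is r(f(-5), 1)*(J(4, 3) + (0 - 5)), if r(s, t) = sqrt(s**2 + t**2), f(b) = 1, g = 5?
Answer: 25*sqrt(2) ≈ 35.355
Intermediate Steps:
J(M, D) = 30 (J(M, D) = 5*6 = 30)
r(f(-5), 1)*(J(4, 3) + (0 - 5)) = sqrt(1**2 + 1**2)*(30 + (0 - 5)) = sqrt(1 + 1)*(30 - 5) = sqrt(2)*25 = 25*sqrt(2)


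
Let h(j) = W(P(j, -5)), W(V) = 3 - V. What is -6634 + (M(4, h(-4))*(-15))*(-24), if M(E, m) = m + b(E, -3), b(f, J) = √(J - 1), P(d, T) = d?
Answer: -4114 + 720*I ≈ -4114.0 + 720.0*I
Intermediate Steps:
b(f, J) = √(-1 + J)
h(j) = 3 - j
M(E, m) = m + 2*I (M(E, m) = m + √(-1 - 3) = m + √(-4) = m + 2*I)
-6634 + (M(4, h(-4))*(-15))*(-24) = -6634 + (((3 - 1*(-4)) + 2*I)*(-15))*(-24) = -6634 + (((3 + 4) + 2*I)*(-15))*(-24) = -6634 + ((7 + 2*I)*(-15))*(-24) = -6634 + (-105 - 30*I)*(-24) = -6634 + (2520 + 720*I) = -4114 + 720*I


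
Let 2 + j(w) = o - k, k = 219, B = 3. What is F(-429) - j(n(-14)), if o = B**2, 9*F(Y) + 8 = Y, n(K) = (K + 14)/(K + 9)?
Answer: 1471/9 ≈ 163.44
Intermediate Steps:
n(K) = (14 + K)/(9 + K)
F(Y) = -8/9 + Y/9
o = 9 (o = 3**2 = 9)
j(w) = -212 (j(w) = -2 + (9 - 1*219) = -2 + (9 - 219) = -2 - 210 = -212)
F(-429) - j(n(-14)) = (-8/9 + (1/9)*(-429)) - 1*(-212) = (-8/9 - 143/3) + 212 = -437/9 + 212 = 1471/9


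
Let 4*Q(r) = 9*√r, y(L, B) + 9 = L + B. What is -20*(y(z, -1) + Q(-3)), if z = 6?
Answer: 80 - 45*I*√3 ≈ 80.0 - 77.942*I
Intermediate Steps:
y(L, B) = -9 + B + L (y(L, B) = -9 + (L + B) = -9 + (B + L) = -9 + B + L)
Q(r) = 9*√r/4 (Q(r) = (9*√r)/4 = 9*√r/4)
-20*(y(z, -1) + Q(-3)) = -20*((-9 - 1 + 6) + 9*√(-3)/4) = -20*(-4 + 9*(I*√3)/4) = -20*(-4 + 9*I*√3/4) = 80 - 45*I*√3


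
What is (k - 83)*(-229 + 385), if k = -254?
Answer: -52572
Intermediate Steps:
(k - 83)*(-229 + 385) = (-254 - 83)*(-229 + 385) = -337*156 = -52572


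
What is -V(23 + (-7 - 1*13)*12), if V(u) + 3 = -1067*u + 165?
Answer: -231701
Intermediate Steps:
V(u) = 162 - 1067*u (V(u) = -3 + (-1067*u + 165) = -3 + (165 - 1067*u) = 162 - 1067*u)
-V(23 + (-7 - 1*13)*12) = -(162 - 1067*(23 + (-7 - 1*13)*12)) = -(162 - 1067*(23 + (-7 - 13)*12)) = -(162 - 1067*(23 - 20*12)) = -(162 - 1067*(23 - 240)) = -(162 - 1067*(-217)) = -(162 + 231539) = -1*231701 = -231701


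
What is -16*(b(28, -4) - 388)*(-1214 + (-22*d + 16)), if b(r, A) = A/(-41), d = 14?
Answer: -383222784/41 ≈ -9.3469e+6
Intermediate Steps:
b(r, A) = -A/41 (b(r, A) = A*(-1/41) = -A/41)
-16*(b(28, -4) - 388)*(-1214 + (-22*d + 16)) = -16*(-1/41*(-4) - 388)*(-1214 + (-22*14 + 16)) = -16*(4/41 - 388)*(-1214 + (-308 + 16)) = -(-254464)*(-1214 - 292)/41 = -(-254464)*(-1506)/41 = -16*23951424/41 = -383222784/41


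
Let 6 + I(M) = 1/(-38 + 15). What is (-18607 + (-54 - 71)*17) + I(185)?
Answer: -476975/23 ≈ -20738.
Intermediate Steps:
I(M) = -139/23 (I(M) = -6 + 1/(-38 + 15) = -6 + 1/(-23) = -6 - 1/23 = -139/23)
(-18607 + (-54 - 71)*17) + I(185) = (-18607 + (-54 - 71)*17) - 139/23 = (-18607 - 125*17) - 139/23 = (-18607 - 2125) - 139/23 = -20732 - 139/23 = -476975/23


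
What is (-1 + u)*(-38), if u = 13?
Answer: -456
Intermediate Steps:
(-1 + u)*(-38) = (-1 + 13)*(-38) = 12*(-38) = -456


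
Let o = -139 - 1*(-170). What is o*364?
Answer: 11284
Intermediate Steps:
o = 31 (o = -139 + 170 = 31)
o*364 = 31*364 = 11284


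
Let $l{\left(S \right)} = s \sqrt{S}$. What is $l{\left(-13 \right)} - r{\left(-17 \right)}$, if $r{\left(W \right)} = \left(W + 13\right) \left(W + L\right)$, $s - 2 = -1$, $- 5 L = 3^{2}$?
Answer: $- \frac{376}{5} + i \sqrt{13} \approx -75.2 + 3.6056 i$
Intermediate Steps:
$L = - \frac{9}{5}$ ($L = - \frac{3^{2}}{5} = \left(- \frac{1}{5}\right) 9 = - \frac{9}{5} \approx -1.8$)
$s = 1$ ($s = 2 - 1 = 1$)
$r{\left(W \right)} = \left(13 + W\right) \left(- \frac{9}{5} + W\right)$ ($r{\left(W \right)} = \left(W + 13\right) \left(W - \frac{9}{5}\right) = \left(13 + W\right) \left(- \frac{9}{5} + W\right)$)
$l{\left(S \right)} = \sqrt{S}$ ($l{\left(S \right)} = 1 \sqrt{S} = \sqrt{S}$)
$l{\left(-13 \right)} - r{\left(-17 \right)} = \sqrt{-13} - \left(- \frac{117}{5} + \left(-17\right)^{2} + \frac{56}{5} \left(-17\right)\right) = i \sqrt{13} - \left(- \frac{117}{5} + 289 - \frac{952}{5}\right) = i \sqrt{13} - \frac{376}{5} = - \frac{376}{5} + i \sqrt{13}$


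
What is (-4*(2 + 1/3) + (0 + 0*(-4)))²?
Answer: 784/9 ≈ 87.111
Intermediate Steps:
(-4*(2 + 1/3) + (0 + 0*(-4)))² = (-4*(2 + ⅓) + (0 + 0))² = (-4*7/3 + 0)² = (-28/3 + 0)² = (-28/3)² = 784/9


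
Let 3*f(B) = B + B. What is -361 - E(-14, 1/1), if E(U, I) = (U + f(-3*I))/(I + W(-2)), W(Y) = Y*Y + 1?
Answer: -1075/3 ≈ -358.33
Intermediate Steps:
f(B) = 2*B/3 (f(B) = (B + B)/3 = (2*B)/3 = 2*B/3)
W(Y) = 1 + Y² (W(Y) = Y² + 1 = 1 + Y²)
E(U, I) = (U - 2*I)/(5 + I) (E(U, I) = (U + 2*(-3*I)/3)/(I + (1 + (-2)²)) = (U - 2*I)/(I + (1 + 4)) = (U - 2*I)/(I + 5) = (U - 2*I)/(5 + I))
-361 - E(-14, 1/1) = -361 - (-14 - 2/1)/(5 + 1/1) = -361 - (-14 - 2*1)/(5 + 1) = -361 - (-14 - 2)/6 = -361 - (-16)/6 = -361 - 1*(-8/3) = -361 + 8/3 = -1075/3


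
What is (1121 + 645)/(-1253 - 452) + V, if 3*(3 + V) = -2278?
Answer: -3904633/5115 ≈ -763.37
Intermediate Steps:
V = -2287/3 (V = -3 + (⅓)*(-2278) = -3 - 2278/3 = -2287/3 ≈ -762.33)
(1121 + 645)/(-1253 - 452) + V = (1121 + 645)/(-1253 - 452) - 2287/3 = 1766/(-1705) - 2287/3 = 1766*(-1/1705) - 2287/3 = -1766/1705 - 2287/3 = -3904633/5115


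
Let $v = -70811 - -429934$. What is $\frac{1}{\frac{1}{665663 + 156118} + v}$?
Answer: $\frac{821781}{295120458064} \approx 2.7846 \cdot 10^{-6}$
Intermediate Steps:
$v = 359123$ ($v = -70811 + 429934 = 359123$)
$\frac{1}{\frac{1}{665663 + 156118} + v} = \frac{1}{\frac{1}{665663 + 156118} + 359123} = \frac{1}{\frac{1}{821781} + 359123} = \frac{1}{\frac{295120458064}{821781}} = \frac{821781}{295120458064}$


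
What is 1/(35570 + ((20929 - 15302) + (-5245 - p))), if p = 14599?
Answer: 1/21353 ≈ 4.6832e-5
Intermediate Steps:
1/(35570 + ((20929 - 15302) + (-5245 - p))) = 1/(35570 + ((20929 - 15302) + (-5245 - 1*14599))) = 1/(35570 + (5627 + (-5245 - 14599))) = 1/(35570 + (5627 - 19844)) = 1/(35570 - 14217) = 1/21353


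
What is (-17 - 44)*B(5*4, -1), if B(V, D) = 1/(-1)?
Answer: 61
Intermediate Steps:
B(V, D) = -1
(-17 - 44)*B(5*4, -1) = (-17 - 44)*(-1) = -61*(-1) = 61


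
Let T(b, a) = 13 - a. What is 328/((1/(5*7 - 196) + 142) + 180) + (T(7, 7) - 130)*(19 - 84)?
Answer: 417891268/51841 ≈ 8061.0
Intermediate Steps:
328/((1/(5*7 - 196) + 142) + 180) + (T(7, 7) - 130)*(19 - 84) = 328/((1/(5*7 - 196) + 142) + 180) + ((13 - 1*7) - 130)*(19 - 84) = 328/((1/(35 - 196) + 142) + 180) + ((13 - 7) - 130)*(-65) = 328/((1/(-161) + 142) + 180) + (6 - 130)*(-65) = 328/((-1/161 + 142) + 180) - 124*(-65) = 328/(22861/161 + 180) + 8060 = 328/(51841/161) + 8060 = 328*(161/51841) + 8060 = 52808/51841 + 8060 = 417891268/51841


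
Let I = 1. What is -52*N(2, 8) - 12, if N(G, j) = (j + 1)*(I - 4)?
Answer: 1392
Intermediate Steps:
N(G, j) = -3 - 3*j (N(G, j) = (j + 1)*(1 - 4) = (1 + j)*(-3) = -3 - 3*j)
-52*N(2, 8) - 12 = -52*(-3 - 3*8) - 12 = -52*(-3 - 24) - 12 = -52*(-27) - 12 = 1404 - 12 = 1392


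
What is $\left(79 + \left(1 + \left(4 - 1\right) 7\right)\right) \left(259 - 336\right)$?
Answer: $-7777$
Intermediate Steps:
$\left(79 + \left(1 + \left(4 - 1\right) 7\right)\right) \left(259 - 336\right) = \left(79 + \left(1 + 3 \cdot 7\right)\right) \left(-77\right) = \left(79 + \left(1 + 21\right)\right) \left(-77\right) = \left(79 + 22\right) \left(-77\right) = 101 \left(-77\right) = -7777$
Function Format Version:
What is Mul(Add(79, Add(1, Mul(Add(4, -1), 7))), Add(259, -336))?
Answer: -7777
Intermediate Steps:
Mul(Add(79, Add(1, Mul(Add(4, -1), 7))), Add(259, -336)) = Mul(Add(79, Add(1, Mul(3, 7))), -77) = Mul(Add(79, Add(1, 21)), -77) = Mul(Add(79, 22), -77) = Mul(101, -77) = -7777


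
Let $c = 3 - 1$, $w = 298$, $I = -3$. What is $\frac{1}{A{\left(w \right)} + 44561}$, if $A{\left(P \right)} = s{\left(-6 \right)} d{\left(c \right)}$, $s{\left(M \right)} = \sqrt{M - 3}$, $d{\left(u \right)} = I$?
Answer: $\frac{44561}{1985682802} + \frac{9 i}{1985682802} \approx 2.2441 \cdot 10^{-5} + 4.5324 \cdot 10^{-9} i$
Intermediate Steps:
$c = 2$
$d{\left(u \right)} = -3$
$s{\left(M \right)} = \sqrt{-3 + M}$
$A{\left(P \right)} = - 9 i$ ($A{\left(P \right)} = \sqrt{-3 - 6} \left(-3\right) = \sqrt{-9} \left(-3\right) = 3 i \left(-3\right) = - 9 i$)
$\frac{1}{A{\left(w \right)} + 44561} = \frac{1}{- 9 i + 44561} = \frac{1}{44561 - 9 i} = \frac{44561 + 9 i}{1985682802}$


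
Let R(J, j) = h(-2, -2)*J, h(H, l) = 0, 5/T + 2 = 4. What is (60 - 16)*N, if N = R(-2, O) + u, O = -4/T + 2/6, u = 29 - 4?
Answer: 1100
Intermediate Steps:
T = 5/2 (T = 5/(-2 + 4) = 5/2 ≈ 2.5000)
u = 25
O = -19/15 (O = -4/5/2 + 2/6 = -4*⅖ + 2*(⅙) = -8/5 + ⅓ = -19/15 ≈ -1.2667)
R(J, j) = 0 (R(J, j) = 0*J = 0)
N = 25 (N = 0 + 25 = 25)
(60 - 16)*N = (60 - 16)*25 = 44*25 = 1100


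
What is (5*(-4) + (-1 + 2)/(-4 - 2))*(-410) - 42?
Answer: 24679/3 ≈ 8226.3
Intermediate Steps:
(5*(-4) + (-1 + 2)/(-4 - 2))*(-410) - 42 = (-20 + 1/(-6))*(-410) - 42 = (-20 + 1*(-⅙))*(-410) - 42 = (-20 - ⅙)*(-410) - 42 = -121/6*(-410) - 42 = 24805/3 - 42 = 24679/3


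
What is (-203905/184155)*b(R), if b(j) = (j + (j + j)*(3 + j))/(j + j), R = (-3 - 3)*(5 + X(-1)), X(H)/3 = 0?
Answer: 2161393/73662 ≈ 29.342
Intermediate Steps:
X(H) = 0 (X(H) = 3*0 = 0)
R = -30 (R = (-3 - 3)*(5 + 0) = -6*5 = -30)
b(j) = (j + 2*j*(3 + j))/(2*j) (b(j) = (j + (2*j)*(3 + j))/((2*j)) = (j + 2*j*(3 + j))*(1/(2*j)) = (j + 2*j*(3 + j))/(2*j))
(-203905/184155)*b(R) = (-203905/184155)*(7/2 - 30) = -203905*1/184155*(-53/2) = -40781/36831*(-53/2) = 2161393/73662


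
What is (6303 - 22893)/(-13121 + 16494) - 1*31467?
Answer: -106154781/3373 ≈ -31472.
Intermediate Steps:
(6303 - 22893)/(-13121 + 16494) - 1*31467 = -16590/3373 - 31467 = -106154781/3373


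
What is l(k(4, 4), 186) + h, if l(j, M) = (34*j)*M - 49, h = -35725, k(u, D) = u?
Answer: -10478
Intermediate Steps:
l(j, M) = -49 + 34*M*j (l(j, M) = 34*M*j - 49 = -49 + 34*M*j)
l(k(4, 4), 186) + h = (-49 + 34*186*4) - 35725 = (-49 + 25296) - 35725 = 25247 - 35725 = -10478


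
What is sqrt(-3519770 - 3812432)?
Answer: I*sqrt(7332202) ≈ 2707.8*I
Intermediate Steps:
sqrt(-3519770 - 3812432) = sqrt(-7332202) = I*sqrt(7332202)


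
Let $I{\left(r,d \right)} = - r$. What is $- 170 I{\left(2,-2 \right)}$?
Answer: $340$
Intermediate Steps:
$- 170 I{\left(2,-2 \right)} = - 170 \left(\left(-1\right) 2\right) = \left(-170\right) \left(-2\right) = 340$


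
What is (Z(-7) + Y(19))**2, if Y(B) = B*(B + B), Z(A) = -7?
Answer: 511225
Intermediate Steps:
Y(B) = 2*B**2 (Y(B) = B*(2*B) = 2*B**2)
(Z(-7) + Y(19))**2 = (-7 + 2*19**2)**2 = (-7 + 2*361)**2 = (-7 + 722)**2 = 715**2 = 511225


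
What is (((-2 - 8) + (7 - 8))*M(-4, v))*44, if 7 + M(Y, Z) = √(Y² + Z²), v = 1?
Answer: 3388 - 484*√17 ≈ 1392.4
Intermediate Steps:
M(Y, Z) = -7 + √(Y² + Z²)
(((-2 - 8) + (7 - 8))*M(-4, v))*44 = (((-2 - 8) + (7 - 8))*(-7 + √((-4)² + 1²)))*44 = ((-10 - 1)*(-7 + √(16 + 1)))*44 = -11*(-7 + √17)*44 = (77 - 11*√17)*44 = 3388 - 484*√17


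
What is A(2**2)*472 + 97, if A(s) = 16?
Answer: 7649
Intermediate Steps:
A(2**2)*472 + 97 = 16*472 + 97 = 7552 + 97 = 7649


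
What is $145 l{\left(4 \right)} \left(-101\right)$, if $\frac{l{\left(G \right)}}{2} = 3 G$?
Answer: $-351480$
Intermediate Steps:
$l{\left(G \right)} = 6 G$ ($l{\left(G \right)} = 2 \cdot 3 G = 6 G$)
$145 l{\left(4 \right)} \left(-101\right) = 145 \cdot 6 \cdot 4 \left(-101\right) = 145 \cdot 24 \left(-101\right) = 3480 \left(-101\right) = -351480$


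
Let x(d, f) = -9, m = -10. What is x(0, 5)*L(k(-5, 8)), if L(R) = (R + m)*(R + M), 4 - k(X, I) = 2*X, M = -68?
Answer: 1944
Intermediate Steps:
k(X, I) = 4 - 2*X
L(R) = (-68 + R)*(-10 + R) (L(R) = (R - 10)*(R - 68) = (-10 + R)*(-68 + R) = (-68 + R)*(-10 + R))
x(0, 5)*L(k(-5, 8)) = -9*(680 + (4 - 2*(-5))² - 78*(4 - 2*(-5))) = -9*(680 + (4 + 10)² - 78*(4 + 10)) = -9*(680 + 14² - 78*14) = -9*(680 + 196 - 1092) = -9*(-216) = 1944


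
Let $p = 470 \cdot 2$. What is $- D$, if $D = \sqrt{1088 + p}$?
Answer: $- 26 \sqrt{3} \approx -45.033$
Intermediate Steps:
$p = 940$
$D = 26 \sqrt{3}$ ($D = \sqrt{1088 + 940} = \sqrt{2028} = 26 \sqrt{3} \approx 45.033$)
$- D = - 26 \sqrt{3}$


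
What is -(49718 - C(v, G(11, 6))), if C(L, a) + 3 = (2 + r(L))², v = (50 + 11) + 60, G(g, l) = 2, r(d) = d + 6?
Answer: -33080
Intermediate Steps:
r(d) = 6 + d
v = 121 (v = 61 + 60 = 121)
C(L, a) = -3 + (8 + L)² (C(L, a) = -3 + (2 + (6 + L))² = -3 + (8 + L)²)
-(49718 - C(v, G(11, 6))) = -(49718 - (-3 + (8 + 121)²)) = -(49718 - (-3 + 129²)) = -(49718 - (-3 + 16641)) = -(49718 - 1*16638) = -(49718 - 16638) = -1*33080 = -33080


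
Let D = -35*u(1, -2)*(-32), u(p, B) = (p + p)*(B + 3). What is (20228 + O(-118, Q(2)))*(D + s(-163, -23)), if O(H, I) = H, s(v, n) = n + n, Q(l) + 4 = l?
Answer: 44121340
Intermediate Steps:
Q(l) = -4 + l
s(v, n) = 2*n
u(p, B) = 2*p*(3 + B) (u(p, B) = (2*p)*(3 + B) = 2*p*(3 + B))
D = 2240 (D = -70*(3 - 2)*(-32) = -70*(-32) = 2240)
(20228 + O(-118, Q(2)))*(D + s(-163, -23)) = (20228 - 118)*(2240 + 2*(-23)) = 20110*(2240 - 46) = 20110*2194 = 44121340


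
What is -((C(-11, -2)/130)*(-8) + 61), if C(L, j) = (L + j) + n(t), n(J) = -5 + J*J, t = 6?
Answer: -3893/65 ≈ -59.892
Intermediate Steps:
n(J) = -5 + J²
C(L, j) = 31 + L + j (C(L, j) = (L + j) + (-5 + 6²) = (L + j) + (-5 + 36) = (L + j) + 31 = 31 + L + j)
-((C(-11, -2)/130)*(-8) + 61) = -(((31 - 11 - 2)/130)*(-8) + 61) = -((18*(1/130))*(-8) + 61) = -((9/65)*(-8) + 61) = -(-72/65 + 61) = -1*3893/65 = -3893/65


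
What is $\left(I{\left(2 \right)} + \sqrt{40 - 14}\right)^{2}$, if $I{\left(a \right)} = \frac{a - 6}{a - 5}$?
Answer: $\frac{250}{9} + \frac{8 \sqrt{26}}{3} \approx 41.375$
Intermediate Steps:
$I{\left(a \right)} = \frac{-6 + a}{-5 + a}$
$\left(I{\left(2 \right)} + \sqrt{40 - 14}\right)^{2} = \left(\frac{-6 + 2}{-5 + 2} + \sqrt{40 - 14}\right)^{2} = \left(\frac{1}{-3} \left(-4\right) + \sqrt{40 - 14}\right)^{2} = \left(\left(- \frac{1}{3}\right) \left(-4\right) + \sqrt{26}\right)^{2} = \left(\frac{4}{3} + \sqrt{26}\right)^{2}$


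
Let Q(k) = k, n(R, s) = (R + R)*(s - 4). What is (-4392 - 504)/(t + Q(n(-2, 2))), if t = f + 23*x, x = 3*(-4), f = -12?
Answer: 612/35 ≈ 17.486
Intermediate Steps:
n(R, s) = 2*R*(-4 + s) (n(R, s) = (2*R)*(-4 + s) = 2*R*(-4 + s))
x = -12
t = -288 (t = -12 + 23*(-12) = -12 - 276 = -288)
(-4392 - 504)/(t + Q(n(-2, 2))) = (-4392 - 504)/(-288 + 2*(-2)*(-4 + 2)) = -4896/(-288 + 2*(-2)*(-2)) = -4896/(-288 + 8) = -4896/(-280) = -4896*(-1/280) = 612/35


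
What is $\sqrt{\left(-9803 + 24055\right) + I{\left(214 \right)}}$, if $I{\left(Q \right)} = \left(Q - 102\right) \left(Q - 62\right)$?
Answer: $2 \sqrt{7819} \approx 176.85$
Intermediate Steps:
$I{\left(Q \right)} = \left(-102 + Q\right) \left(-62 + Q\right)$
$\sqrt{\left(-9803 + 24055\right) + I{\left(214 \right)}} = \sqrt{\left(-9803 + 24055\right) + \left(6324 + 214^{2} - 35096\right)} = \sqrt{14252 + \left(6324 + 45796 - 35096\right)} = \sqrt{14252 + 17024} = \sqrt{31276} = 2 \sqrt{7819}$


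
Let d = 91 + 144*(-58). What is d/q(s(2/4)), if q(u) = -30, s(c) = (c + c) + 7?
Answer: 8261/30 ≈ 275.37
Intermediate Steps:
s(c) = 7 + 2*c (s(c) = 2*c + 7 = 7 + 2*c)
d = -8261 (d = 91 - 8352 = -8261)
d/q(s(2/4)) = -8261/(-30) = -8261*(-1/30) = 8261/30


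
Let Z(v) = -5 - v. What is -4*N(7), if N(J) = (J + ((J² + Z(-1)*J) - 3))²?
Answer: -2500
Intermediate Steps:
N(J) = (-3 + J² - 3*J)² (N(J) = (J + ((J² + (-5 - 1*(-1))*J) - 3))² = (J + ((J² + (-5 + 1)*J) - 3))² = (J + ((J² - 4*J) - 3))² = (J + (-3 + J² - 4*J))² = (-3 + J² - 3*J)²)
-4*N(7) = -4*(3 - 1*7² + 3*7)² = -4*(3 - 1*49 + 21)² = -4*(3 - 49 + 21)² = -4*(-25)² = -4*625 = -2500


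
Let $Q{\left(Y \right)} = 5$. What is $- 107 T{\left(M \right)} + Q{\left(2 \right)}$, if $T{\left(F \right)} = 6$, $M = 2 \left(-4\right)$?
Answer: $-637$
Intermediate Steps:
$M = -8$
$- 107 T{\left(M \right)} + Q{\left(2 \right)} = \left(-107\right) 6 + 5 = -642 + 5 = -637$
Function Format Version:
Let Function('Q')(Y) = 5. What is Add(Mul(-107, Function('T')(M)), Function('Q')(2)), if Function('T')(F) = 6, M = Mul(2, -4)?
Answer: -637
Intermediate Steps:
M = -8
Add(Mul(-107, Function('T')(M)), Function('Q')(2)) = Add(Mul(-107, 6), 5) = Add(-642, 5) = -637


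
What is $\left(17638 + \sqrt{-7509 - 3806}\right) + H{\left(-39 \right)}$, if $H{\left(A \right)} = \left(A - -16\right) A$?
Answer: $18535 + i \sqrt{11315} \approx 18535.0 + 106.37 i$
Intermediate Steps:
$H{\left(A \right)} = A \left(16 + A\right)$ ($H{\left(A \right)} = \left(A + 16\right) A = \left(16 + A\right) A = A \left(16 + A\right)$)
$\left(17638 + \sqrt{-7509 - 3806}\right) + H{\left(-39 \right)} = \left(17638 + \sqrt{-7509 - 3806}\right) - 39 \left(16 - 39\right) = \left(17638 + \sqrt{-11315}\right) - -897 = \left(17638 + i \sqrt{11315}\right) + 897 = 18535 + i \sqrt{11315}$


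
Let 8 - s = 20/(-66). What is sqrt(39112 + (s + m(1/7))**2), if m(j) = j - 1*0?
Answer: sqrt(2090861833)/231 ≈ 197.95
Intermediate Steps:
m(j) = j (m(j) = j + 0 = j)
s = 274/33 (s = 8 - 20/(-66) = 8 - 20*(-1)/66 = 8 - 1*(-10/33) = 8 + 10/33 = 274/33 ≈ 8.3030)
sqrt(39112 + (s + m(1/7))**2) = sqrt(39112 + (274/33 + 1/7)**2) = sqrt(39112 + (1951/231)**2) = sqrt(39112 + 3806401/53361) = sqrt(2090861833/53361) = sqrt(2090861833)/231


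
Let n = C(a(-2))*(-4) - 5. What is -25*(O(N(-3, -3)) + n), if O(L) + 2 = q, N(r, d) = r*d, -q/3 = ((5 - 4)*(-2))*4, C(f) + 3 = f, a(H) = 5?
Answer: -225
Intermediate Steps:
C(f) = -3 + f
q = 24 (q = -3*(5 - 4)*(-2)*4 = -3*1*(-2)*4 = -(-6)*4 = -3*(-8) = 24)
N(r, d) = d*r
n = -13 (n = (-3 + 5)*(-4) - 5 = 2*(-4) - 5 = -8 - 5 = -13)
O(L) = 22 (O(L) = -2 + 24 = 22)
-25*(O(N(-3, -3)) + n) = -25*(22 - 13) = -25*9 = -225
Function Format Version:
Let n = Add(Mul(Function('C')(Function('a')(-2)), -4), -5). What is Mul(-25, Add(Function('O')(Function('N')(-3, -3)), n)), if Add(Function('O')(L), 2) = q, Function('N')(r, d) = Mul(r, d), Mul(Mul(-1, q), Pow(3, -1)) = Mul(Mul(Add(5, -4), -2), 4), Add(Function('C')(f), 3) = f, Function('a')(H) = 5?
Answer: -225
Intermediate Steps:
Function('C')(f) = Add(-3, f)
q = 24 (q = Mul(-3, Mul(Mul(Add(5, -4), -2), 4)) = Mul(-3, Mul(Mul(1, -2), 4)) = Mul(-3, Mul(-2, 4)) = Mul(-3, -8) = 24)
Function('N')(r, d) = Mul(d, r)
n = -13 (n = Add(Mul(Add(-3, 5), -4), -5) = Add(Mul(2, -4), -5) = Add(-8, -5) = -13)
Function('O')(L) = 22 (Function('O')(L) = Add(-2, 24) = 22)
Mul(-25, Add(Function('O')(Function('N')(-3, -3)), n)) = Mul(-25, Add(22, -13)) = Mul(-25, 9) = -225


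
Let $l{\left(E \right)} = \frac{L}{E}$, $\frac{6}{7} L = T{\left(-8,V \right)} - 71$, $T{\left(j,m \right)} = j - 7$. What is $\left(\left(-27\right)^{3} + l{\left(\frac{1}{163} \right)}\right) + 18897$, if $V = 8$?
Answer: $- \frac{51421}{3} \approx -17140.0$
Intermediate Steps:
$T{\left(j,m \right)} = -7 + j$
$L = - \frac{301}{3}$ ($L = \frac{7 \left(\left(-7 - 8\right) - 71\right)}{6} = \frac{7 \left(-15 - 71\right)}{6} = \frac{7}{6} \left(-86\right) = - \frac{301}{3} \approx -100.33$)
$l{\left(E \right)} = - \frac{301}{3 E}$
$\left(\left(-27\right)^{3} + l{\left(\frac{1}{163} \right)}\right) + 18897 = \left(\left(-27\right)^{3} - \frac{301}{3 \cdot \frac{1}{163}}\right) + 18897 = \left(-19683 - \frac{301 \frac{1}{\frac{1}{163}}}{3}\right) + 18897 = \left(-19683 - \frac{49063}{3}\right) + 18897 = - \frac{108112}{3} + 18897 = - \frac{51421}{3}$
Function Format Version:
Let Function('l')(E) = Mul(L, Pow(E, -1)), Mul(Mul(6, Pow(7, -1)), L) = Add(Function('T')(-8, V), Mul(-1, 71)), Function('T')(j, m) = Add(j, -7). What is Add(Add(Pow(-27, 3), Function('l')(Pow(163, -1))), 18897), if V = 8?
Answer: Rational(-51421, 3) ≈ -17140.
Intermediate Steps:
Function('T')(j, m) = Add(-7, j)
L = Rational(-301, 3) (L = Mul(Rational(7, 6), Add(Add(-7, -8), Mul(-1, 71))) = Mul(Rational(7, 6), Add(-15, -71)) = Mul(Rational(7, 6), -86) = Rational(-301, 3) ≈ -100.33)
Function('l')(E) = Mul(Rational(-301, 3), Pow(E, -1))
Add(Add(Pow(-27, 3), Function('l')(Pow(163, -1))), 18897) = Add(Add(Pow(-27, 3), Mul(Rational(-301, 3), Pow(Pow(163, -1), -1))), 18897) = Add(Add(-19683, Mul(Rational(-301, 3), Pow(Rational(1, 163), -1))), 18897) = Add(Add(-19683, Mul(Rational(-301, 3), 163)), 18897) = Add(Add(-19683, Rational(-49063, 3)), 18897) = Add(Rational(-108112, 3), 18897) = Rational(-51421, 3)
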